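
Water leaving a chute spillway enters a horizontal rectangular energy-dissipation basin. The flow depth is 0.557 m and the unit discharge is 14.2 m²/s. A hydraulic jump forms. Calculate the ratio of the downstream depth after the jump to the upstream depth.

y₂/y₁ = 14.9

V₁ = q/y₁ = 14.2/0.557 = 25.5 m/s. Fr₁ = V₁/√(g·y₁) = 25.5/√(9.81×0.557) = 10.9.
From the momentum equation for a rectangular channel, y₂/y₁ = ½[√(1 + 8Fr₁²) − 1] = ½[√952.6 − 1] = 14.9.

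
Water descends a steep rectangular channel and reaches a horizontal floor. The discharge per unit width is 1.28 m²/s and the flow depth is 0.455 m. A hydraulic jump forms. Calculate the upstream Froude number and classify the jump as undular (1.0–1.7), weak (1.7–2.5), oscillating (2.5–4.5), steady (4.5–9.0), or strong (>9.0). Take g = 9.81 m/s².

V₁ = q/y₁ = 1.28/0.455 = 2.81 m/s. Fr₁ = V₁/√(g·y₁) = 2.81/√(9.81×0.455) = 1.33.
Fr₁ = 1.33 lies in the undular range.

Fr₁ = 1.33; undular jump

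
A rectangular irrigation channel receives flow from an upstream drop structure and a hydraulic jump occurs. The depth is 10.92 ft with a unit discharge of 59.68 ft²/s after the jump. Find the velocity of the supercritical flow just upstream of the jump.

V₂ = q/y₂ = 59.68/10.92 = 5.465 ft/s; Fr₂ = V₂/√(g·y₂) = 0.2915.
Applying the sequent-depth relation in reverse, y₁/y₂ = ½[√(1 + 8Fr₂²) − 1] = ½[√1.6796 − 1] = 0.1480.
y₁ = 0.1480 × 10.92 = 1.616 ft.
V₁ = q/y₁ = 59.68/1.616 = 36.93 ft/s.

V₁ = 36.93 ft/s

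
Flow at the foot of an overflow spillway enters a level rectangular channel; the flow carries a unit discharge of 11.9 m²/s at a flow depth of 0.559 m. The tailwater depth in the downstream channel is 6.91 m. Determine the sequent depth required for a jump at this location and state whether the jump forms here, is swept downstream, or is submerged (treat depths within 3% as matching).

V₁ = q/y₁ = 11.9/0.559 = 21.3 m/s. Fr₁ = V₁/√(g·y₁) = 21.3/√(9.81×0.559) = 9.09.
By Bélanger, y₂/y₁ = ½[√(1 + 8Fr₁²) − 1] = ½[√662.1 − 1] = 12.4.
y₂ = 12.4 × 0.559 = 6.91 m.
Tailwater y_tw = 6.91 m: y_tw ≈ y₂, so the jump forms here.

y₂ = 6.91 m; the jump forms here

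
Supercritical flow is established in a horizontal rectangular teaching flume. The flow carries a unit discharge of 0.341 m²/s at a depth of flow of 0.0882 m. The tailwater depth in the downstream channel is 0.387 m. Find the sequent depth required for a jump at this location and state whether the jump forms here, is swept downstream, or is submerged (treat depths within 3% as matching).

V₁ = q/y₁ = 0.341/0.0882 = 3.87 m/s. Fr₁ = V₁/√(g·y₁) = 3.87/√(9.81×0.0882) = 4.16.
By Bélanger, y₂/y₁ = ½[√(1 + 8Fr₁²) − 1] = ½[√139.2 − 1] = 5.40.
y₂ = 5.40 × 0.0882 = 0.476 m.
Tailwater y_tw = 0.387 m: y_tw < y₂, so the jump is swept downstream.

y₂ = 0.476 m; the jump is swept downstream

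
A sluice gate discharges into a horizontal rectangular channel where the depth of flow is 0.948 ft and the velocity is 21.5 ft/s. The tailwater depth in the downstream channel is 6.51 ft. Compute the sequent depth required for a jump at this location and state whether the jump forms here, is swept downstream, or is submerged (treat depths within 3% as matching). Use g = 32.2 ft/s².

y₂ = 4.76 ft; the jump is submerged

Fr₁ = V₁/√(g·y₁) = 21.5/√(32.2×0.948) = 3.89.
Conjugate-depth relation: y₂/y₁ = ½[√(1 + 8Fr₁²) − 1] = ½[√122.1 − 1] = 5.03.
y₂ = 5.03 × 0.948 = 4.76 ft.
Tailwater y_tw = 6.51 ft: y_tw > y₂, so the jump is submerged.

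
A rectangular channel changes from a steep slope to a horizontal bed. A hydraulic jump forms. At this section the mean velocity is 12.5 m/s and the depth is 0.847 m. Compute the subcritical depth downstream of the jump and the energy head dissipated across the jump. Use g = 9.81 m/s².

Fr₁ = V₁/√(g·y₁) = 12.5/√(9.81×0.847) = 4.34.
Sequent-depth ratio: y₂/y₁ = ½[√(1 + 8Fr₁²) − 1] = ½[√151.4 − 1] = 5.65.
y₂ = 5.65 × 0.847 = 4.79 m.
Head loss: ΔE = (y₂ − y₁)³/(4y₁y₂) = (4.79 − 0.847)³/(4×0.847×4.79) = 61.2/16.2 = 3.77 m.

y₂ = 4.79 m; ΔE = 3.77 m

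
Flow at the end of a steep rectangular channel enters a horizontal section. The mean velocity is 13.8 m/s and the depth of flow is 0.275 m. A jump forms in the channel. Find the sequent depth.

Fr₁ = V₁/√(g·y₁) = 13.8/√(9.81×0.275) = 8.40.
From the momentum equation for a rectangular channel, y₂/y₁ = ½[√(1 + 8Fr₁²) − 1] = ½[√565.7 − 1] = 11.4.
y₂ = 11.4 × 0.275 = 3.13 m.

y₂ = 3.13 m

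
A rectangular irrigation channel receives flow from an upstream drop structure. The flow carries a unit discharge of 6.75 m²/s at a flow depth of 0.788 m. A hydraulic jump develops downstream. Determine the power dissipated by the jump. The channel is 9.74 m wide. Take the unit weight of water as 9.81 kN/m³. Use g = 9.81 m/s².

V₁ = q/y₁ = 6.75/0.788 = 8.57 m/s. Fr₁ = V₁/√(g·y₁) = 8.57/√(9.81×0.788) = 3.08.
Conjugate-depth relation: y₂/y₁ = ½[√(1 + 8Fr₁²) − 1] = ½[√76.94 − 1] = 3.89.
y₂ = 3.89 × 0.788 = 3.06 m.
V₂ = q/y₂ = 6.75/3.06 = 2.20 m/s. E₁ = y₁ + V₁²/2g = 4.53 m; E₂ = y₂ + V₂²/2g = 3.31 m. ΔE = E₁ − E₂ = 1.22 m.
Q = q·b = 6.75 × 9.74 = 65.7 m³/s. P = γ·Q·ΔE = 9.81 × 65.7 × 1.22 = 786 kW.

P = 786 kW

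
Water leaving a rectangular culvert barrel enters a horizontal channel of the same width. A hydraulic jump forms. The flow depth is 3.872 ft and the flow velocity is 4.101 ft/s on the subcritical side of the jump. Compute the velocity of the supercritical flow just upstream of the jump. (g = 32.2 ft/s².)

Fr₂ = V₂/√(g·y₂) = 4.101/√(32.2×3.872) = 0.3673.
The Bélanger relation is symmetric: y₁/y₂ = ½[√(1 + 8Fr₂²) − 1] = ½[√2.0791 − 1] = 0.2210.
y₁ = 0.2210 × 3.872 = 0.8556 ft.
V₁ = q/y₁ = 15.88/0.8556 = 18.56 ft/s.

V₁ = 18.56 ft/s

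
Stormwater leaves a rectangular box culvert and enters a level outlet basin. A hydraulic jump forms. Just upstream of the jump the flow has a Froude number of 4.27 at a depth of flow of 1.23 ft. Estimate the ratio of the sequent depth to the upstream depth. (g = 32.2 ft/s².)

y₂/y₁ = 5.56

Fr₁ = 4.27 (given).
From the momentum equation for a rectangular channel, y₂/y₁ = ½[√(1 + 8Fr₁²) − 1] = ½[√146.9 − 1] = 5.56.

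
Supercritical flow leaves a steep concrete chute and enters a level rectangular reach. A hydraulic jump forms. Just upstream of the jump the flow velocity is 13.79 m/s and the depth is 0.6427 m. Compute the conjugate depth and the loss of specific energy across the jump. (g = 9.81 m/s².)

y₂ = 4.681 m; ΔE = 5.472 m

Fr₁ = V₁/√(g·y₁) = 13.79/√(9.81×0.6427) = 5.492.
From the momentum equation for a rectangular channel, y₂/y₁ = ½[√(1 + 8Fr₁²) − 1] = ½[√242.29 − 1] = 7.283.
y₂ = 7.283 × 0.6427 = 4.681 m.
Head loss: ΔE = (y₂ − y₁)³/(4y₁y₂) = (4.681 − 0.6427)³/(4×0.6427×4.681) = 65.84/12.03 = 5.472 m.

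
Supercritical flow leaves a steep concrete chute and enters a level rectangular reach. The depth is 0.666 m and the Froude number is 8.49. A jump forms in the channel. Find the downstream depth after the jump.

y₂ = 7.67 m

Fr₁ = 8.49 (given).
Bélanger equation: y₂/y₁ = ½[√(1 + 8Fr₁²) − 1] = ½[√577.6 − 1] = 11.5.
y₂ = 11.5 × 0.666 = 7.67 m.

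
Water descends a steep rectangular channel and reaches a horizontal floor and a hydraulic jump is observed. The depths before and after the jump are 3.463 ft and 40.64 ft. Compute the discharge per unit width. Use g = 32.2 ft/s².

q = 316.1 ft²/s

For a rectangular channel the momentum equation gives q² = ½·g·y₁·y₂·(y₁ + y₂) = ½×32.2×3.463×40.64×44.10 = 99931.
q = √99931 = 316.1 ft²/s.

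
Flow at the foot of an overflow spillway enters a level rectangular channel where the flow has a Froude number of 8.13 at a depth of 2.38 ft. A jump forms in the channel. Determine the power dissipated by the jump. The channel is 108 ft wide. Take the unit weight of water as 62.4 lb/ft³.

P = 112465 hp

Fr₁ = 8.13 (given).
Bélanger equation: y₂/y₁ = ½[√(1 + 8Fr₁²) − 1] = ½[√529.8 − 1] = 11.0.
y₂ = 11.0 × 2.38 = 26.2 ft.
Head loss: ΔE = (y₂ − y₁)³/(4y₁y₂) = (26.2 − 2.38)³/(4×2.38×26.2) = 13515/249 = 54.2 ft.
V₁ = Fr₁·√(g·y₁) = 8.13×√(32.2×2.38) = 71.2 ft/s; q = V₁·y₁ = 169 ft²/s. Q = q·b = 169 × 108 = 18294 cfs. P = γ·Q·ΔE/550 = 62.4 × 18294 × 54.2 / 550 = 112465 hp.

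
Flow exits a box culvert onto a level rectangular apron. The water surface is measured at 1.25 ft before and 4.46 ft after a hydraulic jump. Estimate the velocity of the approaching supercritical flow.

V₁ = 18.1 ft/s

For a rectangular channel the momentum equation gives q² = ½·g·y₁·y₂·(y₁ + y₂) = ½×32.2×1.25×4.46×5.71 = 513.
q = √513 = 22.6 ft²/s.
V₁ = q/y₁ = 22.6/1.25 = 18.1 ft/s.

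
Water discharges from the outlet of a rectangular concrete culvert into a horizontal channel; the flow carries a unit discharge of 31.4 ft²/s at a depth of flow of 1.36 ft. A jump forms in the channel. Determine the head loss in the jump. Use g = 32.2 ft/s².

ΔE = 3.16 ft

V₁ = q/y₁ = 31.4/1.36 = 23.1 ft/s. Fr₁ = V₁/√(g·y₁) = 23.1/√(32.2×1.36) = 3.49.
Sequent-depth ratio: y₂/y₁ = ½[√(1 + 8Fr₁²) − 1] = ½[√98.38 − 1] = 4.46.
y₂ = 4.46 × 1.36 = 6.06 ft.
Head loss: ΔE = (y₂ − y₁)³/(4y₁y₂) = (6.06 − 1.36)³/(4×1.36×6.06) = 104/33.0 = 3.16 ft.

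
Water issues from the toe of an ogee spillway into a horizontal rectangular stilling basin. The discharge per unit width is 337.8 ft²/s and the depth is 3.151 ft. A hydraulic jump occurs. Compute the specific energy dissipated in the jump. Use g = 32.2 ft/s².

ΔE = 134.9 ft

V₁ = q/y₁ = 337.8/3.151 = 107.2 ft/s. Fr₁ = V₁/√(g·y₁) = 107.2/√(32.2×3.151) = 10.64.
Bélanger equation: y₂/y₁ = ½[√(1 + 8Fr₁²) − 1] = ½[√907.17 − 1] = 14.56.
y₂ = 14.56 × 3.151 = 45.88 ft.
Head loss: ΔE = (y₂ − y₁)³/(4y₁y₂) = (45.88 − 3.151)³/(4×3.151×45.88) = 77999/578.2 = 134.9 ft.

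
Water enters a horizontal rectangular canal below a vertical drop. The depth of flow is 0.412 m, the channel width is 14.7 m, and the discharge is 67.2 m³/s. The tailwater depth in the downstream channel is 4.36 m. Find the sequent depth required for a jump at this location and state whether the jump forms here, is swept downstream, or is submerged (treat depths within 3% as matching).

q = Q/b = 67.2/14.7 = 4.57 m²/s; V₁ = q/y₁ = 11.1 m/s. Fr₁ = V₁/√(g·y₁) = 5.52.
Bélanger equation: y₂/y₁ = ½[√(1 + 8Fr₁²) − 1] = ½[√244.7 − 1] = 7.32.
y₂ = 7.32 × 0.412 = 3.02 m.
Tailwater y_tw = 4.36 m: y_tw > y₂, so the jump is submerged.

y₂ = 3.02 m; the jump is submerged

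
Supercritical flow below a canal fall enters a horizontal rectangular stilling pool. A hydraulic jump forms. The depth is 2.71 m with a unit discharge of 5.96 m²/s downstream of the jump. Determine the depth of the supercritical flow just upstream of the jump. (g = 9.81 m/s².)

y₁ = 0.768 m

V₂ = q/y₂ = 5.96/2.71 = 2.20 m/s; Fr₂ = V₂/√(g·y₂) = 0.427.
From the momentum equation (using Fr₂), y₁/y₂ = ½[√(1 + 8Fr₂²) − 1] = ½[√2.455 − 1] = 0.283.
y₁ = 0.283 × 2.71 = 0.768 m.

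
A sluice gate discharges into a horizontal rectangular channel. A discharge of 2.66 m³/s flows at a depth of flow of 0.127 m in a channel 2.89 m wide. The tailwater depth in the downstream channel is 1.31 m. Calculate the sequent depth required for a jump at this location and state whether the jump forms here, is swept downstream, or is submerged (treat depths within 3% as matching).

q = Q/b = 2.66/2.89 = 0.920 m²/s; V₁ = q/y₁ = 7.25 m/s. Fr₁ = V₁/√(g·y₁) = 6.49.
Bélanger equation: y₂/y₁ = ½[√(1 + 8Fr₁²) − 1] = ½[√338.3 − 1] = 8.70.
y₂ = 8.70 × 0.127 = 1.10 m.
Tailwater y_tw = 1.31 m: y_tw > y₂, so the jump is submerged.

y₂ = 1.10 m; the jump is submerged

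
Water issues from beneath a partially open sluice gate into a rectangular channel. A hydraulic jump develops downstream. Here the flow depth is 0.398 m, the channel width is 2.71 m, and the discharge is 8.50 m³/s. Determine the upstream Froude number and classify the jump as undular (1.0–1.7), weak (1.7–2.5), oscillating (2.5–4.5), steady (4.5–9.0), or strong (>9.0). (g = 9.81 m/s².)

q = Q/b = 8.50/2.71 = 3.14 m²/s; V₁ = q/y₁ = 7.88 m/s. Fr₁ = V₁/√(g·y₁) = 3.99.
Fr₁ = 3.99 lies in the oscillating range.

Fr₁ = 3.99; oscillating jump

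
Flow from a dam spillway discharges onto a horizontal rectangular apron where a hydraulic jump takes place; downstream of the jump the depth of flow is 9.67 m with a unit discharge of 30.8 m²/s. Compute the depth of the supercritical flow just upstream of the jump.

y₁ = 1.75 m

V₂ = q/y₂ = 30.8/9.67 = 3.19 m/s; Fr₂ = V₂/√(g·y₂) = 0.327.
From the momentum equation (using Fr₂), y₁/y₂ = ½[√(1 + 8Fr₂²) − 1] = ½[√1.856 − 1] = 0.181.
y₁ = 0.181 × 9.67 = 1.75 m.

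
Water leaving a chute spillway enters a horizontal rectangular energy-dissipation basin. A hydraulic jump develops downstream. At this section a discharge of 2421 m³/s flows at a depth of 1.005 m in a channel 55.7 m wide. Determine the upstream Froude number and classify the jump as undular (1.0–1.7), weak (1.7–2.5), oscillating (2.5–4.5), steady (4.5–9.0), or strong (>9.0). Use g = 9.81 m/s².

q = Q/b = 2421/55.7 = 43.46 m²/s; V₁ = q/y₁ = 43.25 m/s. Fr₁ = V₁/√(g·y₁) = 13.77.
Fr₁ = 13.77 lies in the strong range.

Fr₁ = 13.77; strong jump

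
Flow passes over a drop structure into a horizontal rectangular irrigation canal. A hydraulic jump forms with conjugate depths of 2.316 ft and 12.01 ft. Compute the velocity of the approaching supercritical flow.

For a rectangular channel the momentum equation gives q² = ½·g·y₁·y₂·(y₁ + y₂) = ½×32.2×2.316×12.01×14.33 = 6416.
q = √6416 = 80.10 ft²/s.
V₁ = q/y₁ = 80.10/2.316 = 34.58 ft/s.

V₁ = 34.58 ft/s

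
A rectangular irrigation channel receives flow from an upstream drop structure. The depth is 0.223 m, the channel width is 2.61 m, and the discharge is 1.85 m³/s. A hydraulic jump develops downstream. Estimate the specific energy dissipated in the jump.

ΔE = 0.0852 m

q = Q/b = 1.85/2.61 = 0.709 m²/s; V₁ = q/y₁ = 3.18 m/s. Fr₁ = V₁/√(g·y₁) = 2.15.
From the momentum equation for a rectangular channel, y₂/y₁ = ½[√(1 + 8Fr₁²) − 1] = ½[√37.95 − 1] = 2.58.
y₂ = 2.58 × 0.223 = 0.575 m.
V₂ = q/y₂ = 0.709/0.575 = 1.23 m/s. E₁ = y₁ + V₁²/2g = 0.738 m; E₂ = y₂ + V₂²/2g = 0.653 m. ΔE = E₁ − E₂ = 0.0852 m.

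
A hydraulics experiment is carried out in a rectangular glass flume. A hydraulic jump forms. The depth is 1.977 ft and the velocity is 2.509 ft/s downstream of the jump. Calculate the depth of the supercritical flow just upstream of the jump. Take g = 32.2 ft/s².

Fr₂ = V₂/√(g·y₂) = 2.509/√(32.2×1.977) = 0.3145.
Since the conjugate-depth ratio holds either way, y₁/y₂ = ½[√(1 + 8Fr₂²) − 1] = ½[√1.7911 − 1] = 0.1692.
y₁ = 0.1692 × 1.977 = 0.3344 ft.

y₁ = 0.3344 ft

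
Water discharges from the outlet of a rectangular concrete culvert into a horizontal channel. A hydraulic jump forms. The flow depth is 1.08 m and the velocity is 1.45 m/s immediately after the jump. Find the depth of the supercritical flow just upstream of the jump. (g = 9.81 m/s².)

y₁ = 0.329 m

Fr₂ = V₂/√(g·y₂) = 1.45/√(9.81×1.08) = 0.445.
The Bélanger relation is symmetric: y₁/y₂ = ½[√(1 + 8Fr₂²) − 1] = ½[√2.588 − 1] = 0.304.
y₁ = 0.304 × 1.08 = 0.329 m.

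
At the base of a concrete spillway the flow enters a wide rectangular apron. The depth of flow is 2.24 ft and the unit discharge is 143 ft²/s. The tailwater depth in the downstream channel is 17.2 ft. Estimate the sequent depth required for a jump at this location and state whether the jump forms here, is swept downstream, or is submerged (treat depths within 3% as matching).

V₁ = q/y₁ = 143/2.24 = 63.8 ft/s. Fr₁ = V₁/√(g·y₁) = 63.8/√(32.2×2.24) = 7.52.
By Bélanger, y₂/y₁ = ½[√(1 + 8Fr₁²) − 1] = ½[√453.0 − 1] = 10.1.
y₂ = 10.1 × 2.24 = 22.7 ft.
Tailwater y_tw = 17.2 ft: y_tw < y₂, so the jump is swept downstream.

y₂ = 22.7 ft; the jump is swept downstream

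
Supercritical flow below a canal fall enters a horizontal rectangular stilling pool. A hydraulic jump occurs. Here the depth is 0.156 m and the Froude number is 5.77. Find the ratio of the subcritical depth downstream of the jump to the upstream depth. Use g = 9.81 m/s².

Fr₁ = 5.77 (given).
Sequent-depth ratio: y₂/y₁ = ½[√(1 + 8Fr₁²) − 1] = ½[√267.3 − 1] = 7.68.

y₂/y₁ = 7.68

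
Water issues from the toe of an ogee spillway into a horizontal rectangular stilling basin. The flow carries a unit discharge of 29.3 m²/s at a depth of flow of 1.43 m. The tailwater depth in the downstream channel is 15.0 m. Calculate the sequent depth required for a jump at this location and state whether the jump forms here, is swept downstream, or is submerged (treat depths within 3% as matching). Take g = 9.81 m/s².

y₂ = 10.4 m; the jump is submerged

V₁ = q/y₁ = 29.3/1.43 = 20.5 m/s. Fr₁ = V₁/√(g·y₁) = 20.5/√(9.81×1.43) = 5.47.
Conjugate-depth relation: y₂/y₁ = ½[√(1 + 8Fr₁²) − 1] = ½[√240.4 − 1] = 7.25.
y₂ = 7.25 × 1.43 = 10.4 m.
Tailwater y_tw = 15.0 m: y_tw > y₂, so the jump is submerged.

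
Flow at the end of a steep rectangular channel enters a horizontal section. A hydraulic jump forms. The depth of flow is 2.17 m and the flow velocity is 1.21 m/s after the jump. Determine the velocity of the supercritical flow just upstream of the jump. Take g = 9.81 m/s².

V₁ = 9.87 m/s

Fr₂ = V₂/√(g·y₂) = 1.21/√(9.81×2.17) = 0.262.
The Bélanger relation is symmetric: y₁/y₂ = ½[√(1 + 8Fr₂²) − 1] = ½[√1.550 − 1] = 0.123.
y₁ = 0.123 × 2.17 = 0.266 m.
V₁ = q/y₁ = 2.63/0.266 = 9.87 m/s.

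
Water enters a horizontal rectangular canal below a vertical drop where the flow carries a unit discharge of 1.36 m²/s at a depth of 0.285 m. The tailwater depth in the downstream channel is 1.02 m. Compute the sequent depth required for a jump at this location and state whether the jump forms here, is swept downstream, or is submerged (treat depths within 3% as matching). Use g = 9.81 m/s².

y₂ = 1.02 m; the jump forms here

V₁ = q/y₁ = 1.36/0.285 = 4.77 m/s. Fr₁ = V₁/√(g·y₁) = 4.77/√(9.81×0.285) = 2.85.
Conjugate-depth relation: y₂/y₁ = ½[√(1 + 8Fr₁²) − 1] = ½[√66.16 − 1] = 3.57.
y₂ = 3.57 × 0.285 = 1.02 m.
Tailwater y_tw = 1.02 m: y_tw ≈ y₂, so the jump forms here.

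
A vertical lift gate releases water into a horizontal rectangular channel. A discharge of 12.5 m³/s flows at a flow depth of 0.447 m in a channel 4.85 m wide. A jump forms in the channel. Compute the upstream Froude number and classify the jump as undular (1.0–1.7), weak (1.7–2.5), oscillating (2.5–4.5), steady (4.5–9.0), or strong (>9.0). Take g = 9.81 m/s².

q = Q/b = 12.5/4.85 = 2.58 m²/s; V₁ = q/y₁ = 5.77 m/s. Fr₁ = V₁/√(g·y₁) = 2.75.
Fr₁ = 2.75 lies in the oscillating range.

Fr₁ = 2.75; oscillating jump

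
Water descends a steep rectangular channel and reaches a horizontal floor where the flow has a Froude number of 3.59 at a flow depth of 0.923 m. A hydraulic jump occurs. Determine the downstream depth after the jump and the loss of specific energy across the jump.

Fr₁ = 3.59 (given).
Sequent-depth ratio: y₂/y₁ = ½[√(1 + 8Fr₁²) − 1] = ½[√104.1 − 1] = 4.60.
y₂ = 4.60 × 0.923 = 4.25 m.
V₁ = Fr₁·√(g·y₁) = 3.59×√(9.81×0.923) = 10.8 m/s; q = V₁·y₁ = 9.97 m²/s. V₂ = q/y₂ = 9.97/4.25 = 2.35 m/s. E₁ = y₁ + V₁²/2g = 6.87 m; E₂ = y₂ + V₂²/2g = 4.53 m. ΔE = E₁ − E₂ = 2.34 m.

y₂ = 4.25 m; ΔE = 2.34 m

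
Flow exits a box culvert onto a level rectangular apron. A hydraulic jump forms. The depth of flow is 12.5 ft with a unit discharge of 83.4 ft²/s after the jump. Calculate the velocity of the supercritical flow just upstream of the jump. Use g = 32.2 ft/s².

V₂ = q/y₂ = 83.4/12.5 = 6.67 ft/s; Fr₂ = V₂/√(g·y₂) = 0.333.
From the momentum equation (using Fr₂), y₁/y₂ = ½[√(1 + 8Fr₂²) − 1] = ½[√1.885 − 1] = 0.186.
y₁ = 0.186 × 12.5 = 2.33 ft.
V₁ = q/y₁ = 83.4/2.33 = 35.8 ft/s.

V₁ = 35.8 ft/s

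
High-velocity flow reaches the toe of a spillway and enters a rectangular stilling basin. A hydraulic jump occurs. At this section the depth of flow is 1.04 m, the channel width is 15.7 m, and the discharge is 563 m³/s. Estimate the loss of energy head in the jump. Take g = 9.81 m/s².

ΔE = 46.0 m

q = Q/b = 563/15.7 = 35.9 m²/s; V₁ = q/y₁ = 34.5 m/s. Fr₁ = V₁/√(g·y₁) = 10.8.
By Bélanger, y₂/y₁ = ½[√(1 + 8Fr₁²) − 1] = ½[√933.3 − 1] = 14.8.
y₂ = 14.8 × 1.04 = 15.4 m.
Head loss: ΔE = (y₂ − y₁)³/(4y₁y₂) = (15.4 − 1.04)³/(4×1.04×15.4) = 2940/63.9 = 46.0 m.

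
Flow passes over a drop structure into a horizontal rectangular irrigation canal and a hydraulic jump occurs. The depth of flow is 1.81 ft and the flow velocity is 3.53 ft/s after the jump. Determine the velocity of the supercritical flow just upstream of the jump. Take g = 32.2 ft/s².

Fr₂ = V₂/√(g·y₂) = 3.53/√(32.2×1.81) = 0.462.
Since the conjugate-depth ratio holds either way, y₁/y₂ = ½[√(1 + 8Fr₂²) − 1] = ½[√2.710 − 1] = 0.323.
y₁ = 0.323 × 1.81 = 0.585 ft.
V₁ = q/y₁ = 6.39/0.585 = 10.9 ft/s.

V₁ = 10.9 ft/s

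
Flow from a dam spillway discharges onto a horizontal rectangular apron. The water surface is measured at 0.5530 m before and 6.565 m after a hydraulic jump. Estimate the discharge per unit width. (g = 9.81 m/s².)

q = 11.26 m²/s

For a rectangular channel the momentum equation gives q² = ½·g·y₁·y₂·(y₁ + y₂) = ½×9.81×0.5530×6.565×7.118 = 126.8.
q = √126.8 = 11.26 m²/s.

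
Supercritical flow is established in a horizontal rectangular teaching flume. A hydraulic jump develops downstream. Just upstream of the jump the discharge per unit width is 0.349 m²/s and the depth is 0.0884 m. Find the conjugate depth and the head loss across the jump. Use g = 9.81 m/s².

y₂ = 0.488 m; ΔE = 0.369 m

V₁ = q/y₁ = 0.349/0.0884 = 3.95 m/s. Fr₁ = V₁/√(g·y₁) = 3.95/√(9.81×0.0884) = 4.24.
Sequent-depth ratio: y₂/y₁ = ½[√(1 + 8Fr₁²) − 1] = ½[√144.8 − 1] = 5.52.
y₂ = 5.52 × 0.0884 = 0.488 m.
V₂ = q/y₂ = 0.349/0.488 = 0.716 m/s. E₁ = y₁ + V₁²/2g = 0.883 m; E₂ = y₂ + V₂²/2g = 0.514 m. ΔE = E₁ − E₂ = 0.369 m.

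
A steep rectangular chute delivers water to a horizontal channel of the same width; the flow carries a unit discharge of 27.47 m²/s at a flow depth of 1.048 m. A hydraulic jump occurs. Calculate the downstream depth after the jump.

y₂ = 11.60 m

V₁ = q/y₁ = 27.47/1.048 = 26.21 m/s. Fr₁ = V₁/√(g·y₁) = 26.21/√(9.81×1.048) = 8.175.
From the momentum equation for a rectangular channel, y₂/y₁ = ½[√(1 + 8Fr₁²) − 1] = ½[√535.63 − 1] = 11.07.
y₂ = 11.07 × 1.048 = 11.60 m.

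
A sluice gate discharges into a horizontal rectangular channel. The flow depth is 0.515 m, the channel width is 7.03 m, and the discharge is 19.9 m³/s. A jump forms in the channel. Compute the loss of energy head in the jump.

q = Q/b = 19.9/7.03 = 2.83 m²/s; V₁ = q/y₁ = 5.50 m/s. Fr₁ = V₁/√(g·y₁) = 2.45.
From the momentum equation for a rectangular channel, y₂/y₁ = ½[√(1 + 8Fr₁²) − 1] = ½[√48.84 − 1] = 2.99.
y₂ = 2.99 × 0.515 = 1.54 m.
Head loss: ΔE = (y₂ − y₁)³/(4y₁y₂) = (1.54 − 0.515)³/(4×0.515×1.54) = 1.08/3.18 = 0.341 m.

ΔE = 0.341 m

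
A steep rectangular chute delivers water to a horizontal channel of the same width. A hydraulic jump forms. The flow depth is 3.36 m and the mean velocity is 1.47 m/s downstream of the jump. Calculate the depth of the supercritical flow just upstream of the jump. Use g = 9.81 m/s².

y₁ = 0.394 m

Fr₂ = V₂/√(g·y₂) = 1.47/√(9.81×3.36) = 0.256.
Since the conjugate-depth ratio holds either way, y₁/y₂ = ½[√(1 + 8Fr₂²) − 1] = ½[√1.524 − 1] = 0.117.
y₁ = 0.117 × 3.36 = 0.394 m.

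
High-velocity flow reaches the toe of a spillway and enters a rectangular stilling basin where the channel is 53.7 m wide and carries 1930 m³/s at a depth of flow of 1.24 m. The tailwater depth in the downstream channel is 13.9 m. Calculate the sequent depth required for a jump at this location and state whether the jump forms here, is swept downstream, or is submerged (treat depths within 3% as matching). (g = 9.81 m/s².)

y₂ = 14.0 m; the jump forms here

q = Q/b = 1930/53.7 = 35.9 m²/s; V₁ = q/y₁ = 29.0 m/s. Fr₁ = V₁/√(g·y₁) = 8.31.
By Bélanger, y₂/y₁ = ½[√(1 + 8Fr₁²) − 1] = ½[√553.5 − 1] = 11.3.
y₂ = 11.3 × 1.24 = 14.0 m.
Tailwater y_tw = 13.9 m: y_tw ≈ y₂, so the jump forms here.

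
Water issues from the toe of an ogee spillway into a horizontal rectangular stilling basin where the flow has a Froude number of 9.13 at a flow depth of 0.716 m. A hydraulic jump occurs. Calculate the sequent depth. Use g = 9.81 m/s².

Fr₁ = 9.13 (given).
By Bélanger, y₂/y₁ = ½[√(1 + 8Fr₁²) − 1] = ½[√667.9 − 1] = 12.4.
y₂ = 12.4 × 0.716 = 8.89 m.

y₂ = 8.89 m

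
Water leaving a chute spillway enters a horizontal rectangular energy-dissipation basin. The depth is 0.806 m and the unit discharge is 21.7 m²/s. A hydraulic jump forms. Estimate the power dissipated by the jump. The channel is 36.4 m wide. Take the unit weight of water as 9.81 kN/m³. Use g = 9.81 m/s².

P = 209335 kW

V₁ = q/y₁ = 21.7/0.806 = 26.9 m/s. Fr₁ = V₁/√(g·y₁) = 26.9/√(9.81×0.806) = 9.57.
Conjugate-depth relation: y₂/y₁ = ½[√(1 + 8Fr₁²) − 1] = ½[√734.4 − 1] = 13.0.
y₂ = 13.0 × 0.806 = 10.5 m.
Head loss: ΔE = (y₂ − y₁)³/(4y₁y₂) = (10.5 − 0.806)³/(4×0.806×10.5) = 916/33.9 = 27.0 m.
Q = q·b = 21.7 × 36.4 = 790 m³/s. P = γ·Q·ΔE = 9.81 × 790 × 27.0 = 209335 kW.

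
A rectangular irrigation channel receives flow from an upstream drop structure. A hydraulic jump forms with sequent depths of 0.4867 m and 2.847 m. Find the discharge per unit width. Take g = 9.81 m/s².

q = 4.760 m²/s

For a rectangular channel the momentum equation gives q² = ½·g·y₁·y₂·(y₁ + y₂) = ½×9.81×0.4867×2.847×3.334 = 22.66.
q = √22.66 = 4.760 m²/s.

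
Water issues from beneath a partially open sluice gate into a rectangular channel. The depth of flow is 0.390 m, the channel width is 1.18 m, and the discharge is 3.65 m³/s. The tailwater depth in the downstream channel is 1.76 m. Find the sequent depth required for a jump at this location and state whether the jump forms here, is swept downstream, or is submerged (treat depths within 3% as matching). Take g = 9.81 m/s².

q = Q/b = 3.65/1.18 = 3.09 m²/s; V₁ = q/y₁ = 7.93 m/s. Fr₁ = V₁/√(g·y₁) = 4.05.
Bélanger equation: y₂/y₁ = ½[√(1 + 8Fr₁²) − 1] = ½[√132.5 − 1] = 5.26.
y₂ = 5.26 × 0.390 = 2.05 m.
Tailwater y_tw = 1.76 m: y_tw < y₂, so the jump is swept downstream.

y₂ = 2.05 m; the jump is swept downstream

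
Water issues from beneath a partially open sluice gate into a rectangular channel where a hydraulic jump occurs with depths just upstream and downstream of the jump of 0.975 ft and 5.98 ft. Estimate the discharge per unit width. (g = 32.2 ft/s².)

q = 25.6 ft²/s

For a rectangular channel the momentum equation gives q² = ½·g·y₁·y₂·(y₁ + y₂) = ½×32.2×0.975×5.98×6.96 = 653.
q = √653 = 25.6 ft²/s.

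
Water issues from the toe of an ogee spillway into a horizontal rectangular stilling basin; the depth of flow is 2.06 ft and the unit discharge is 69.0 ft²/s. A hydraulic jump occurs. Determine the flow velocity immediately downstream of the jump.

V₂ = 6.28 ft/s

V₁ = q/y₁ = 69.0/2.06 = 33.5 ft/s. Fr₁ = V₁/√(g·y₁) = 33.5/√(32.2×2.06) = 4.11.
Conjugate-depth relation: y₂/y₁ = ½[√(1 + 8Fr₁²) − 1] = ½[√136.3 − 1] = 5.34.
y₂ = 5.34 × 2.06 = 11.0 ft.
V₂ = q/y₂ = 69.0/11.0 = 6.28 ft/s.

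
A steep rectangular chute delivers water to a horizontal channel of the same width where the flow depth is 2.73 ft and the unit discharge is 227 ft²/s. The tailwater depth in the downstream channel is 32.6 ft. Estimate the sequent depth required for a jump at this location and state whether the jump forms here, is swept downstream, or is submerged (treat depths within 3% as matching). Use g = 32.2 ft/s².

V₁ = q/y₁ = 227/2.73 = 83.2 ft/s. Fr₁ = V₁/√(g·y₁) = 83.2/√(32.2×2.73) = 8.87.
By Bélanger, y₂/y₁ = ½[√(1 + 8Fr₁²) − 1] = ½[√630.2 − 1] = 12.1.
y₂ = 12.1 × 2.73 = 32.9 ft.
Tailwater y_tw = 32.6 ft: y_tw ≈ y₂, so the jump forms here.

y₂ = 32.9 ft; the jump forms here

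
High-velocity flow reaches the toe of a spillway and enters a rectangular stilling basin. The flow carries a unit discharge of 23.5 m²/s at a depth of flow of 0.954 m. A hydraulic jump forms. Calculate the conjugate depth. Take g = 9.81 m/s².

V₁ = q/y₁ = 23.5/0.954 = 24.6 m/s. Fr₁ = V₁/√(g·y₁) = 24.6/√(9.81×0.954) = 8.05.
By Bélanger, y₂/y₁ = ½[√(1 + 8Fr₁²) − 1] = ½[√519.7 − 1] = 10.9.
y₂ = 10.9 × 0.954 = 10.4 m.

y₂ = 10.4 m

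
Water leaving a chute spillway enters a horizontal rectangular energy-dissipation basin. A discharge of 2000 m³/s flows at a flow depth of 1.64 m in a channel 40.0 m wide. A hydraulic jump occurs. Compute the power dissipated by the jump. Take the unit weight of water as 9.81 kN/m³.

q = Q/b = 2000/40.0 = 50.0 m²/s; V₁ = q/y₁ = 30.5 m/s. Fr₁ = V₁/√(g·y₁) = 7.60.
Bélanger equation: y₂/y₁ = ½[√(1 + 8Fr₁²) − 1] = ½[√463.2 − 1] = 10.3.
y₂ = 10.3 × 1.64 = 16.8 m.
Head loss: ΔE = (y₂ − y₁)³/(4y₁y₂) = (16.8 − 1.64)³/(4×1.64×16.8) = 3504/110 = 31.7 m.
P = γ·Q·ΔE = 9.81 × 2000 × 31.7 = 622688 kW.

P = 622688 kW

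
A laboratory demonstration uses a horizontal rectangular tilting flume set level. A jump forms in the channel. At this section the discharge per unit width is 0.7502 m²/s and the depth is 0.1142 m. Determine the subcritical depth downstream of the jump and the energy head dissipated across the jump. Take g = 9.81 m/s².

V₁ = q/y₁ = 0.7502/0.1142 = 6.569 m/s. Fr₁ = V₁/√(g·y₁) = 6.569/√(9.81×0.1142) = 6.206.
By Bélanger, y₂/y₁ = ½[√(1 + 8Fr₁²) − 1] = ½[√309.16 − 1] = 8.291.
y₂ = 8.291 × 0.1142 = 0.9469 m.
Head loss: ΔE = (y₂ − y₁)³/(4y₁y₂) = (0.9469 − 0.1142)³/(4×0.1142×0.9469) = 0.5774/0.4325 = 1.335 m.

y₂ = 0.9469 m; ΔE = 1.335 m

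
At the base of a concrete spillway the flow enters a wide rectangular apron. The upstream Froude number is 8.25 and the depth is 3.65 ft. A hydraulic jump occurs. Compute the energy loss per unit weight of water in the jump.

Fr₁ = 8.25 (given).
Sequent-depth ratio: y₂/y₁ = ½[√(1 + 8Fr₁²) − 1] = ½[√545.5 − 1] = 11.2.
y₂ = 11.2 × 3.65 = 40.8 ft.
V₁ = Fr₁·√(g·y₁) = 8.25×√(32.2×3.65) = 89.4 ft/s; q = V₁·y₁ = 326 ft²/s. V₂ = q/y₂ = 326/40.8 = 8.00 ft/s. E₁ = y₁ + V₁²/2g = 128 ft; E₂ = y₂ + V₂²/2g = 41.8 ft. ΔE = E₁ − E₂ = 86.1 ft.

ΔE = 86.1 ft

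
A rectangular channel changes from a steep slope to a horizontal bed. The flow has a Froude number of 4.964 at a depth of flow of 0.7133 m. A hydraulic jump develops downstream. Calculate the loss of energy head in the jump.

ΔE = 4.633 m

Fr₁ = 4.964 (given).
Conjugate-depth relation: y₂/y₁ = ½[√(1 + 8Fr₁²) − 1] = ½[√198.13 − 1] = 6.538.
y₂ = 6.538 × 0.7133 = 4.664 m.
Head loss: ΔE = (y₂ − y₁)³/(4y₁y₂) = (4.664 − 0.7133)³/(4×0.7133×4.664) = 61.64/13.31 = 4.633 m.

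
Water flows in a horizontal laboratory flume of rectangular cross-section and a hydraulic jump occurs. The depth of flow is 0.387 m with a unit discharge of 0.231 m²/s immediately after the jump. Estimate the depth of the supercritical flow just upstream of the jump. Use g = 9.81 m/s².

V₂ = q/y₂ = 0.231/0.387 = 0.597 m/s; Fr₂ = V₂/√(g·y₂) = 0.306.
Applying the sequent-depth relation in reverse, y₁/y₂ = ½[√(1 + 8Fr₂²) − 1] = ½[√1.751 − 1] = 0.162.
y₁ = 0.162 × 0.387 = 0.0625 m.

y₁ = 0.0625 m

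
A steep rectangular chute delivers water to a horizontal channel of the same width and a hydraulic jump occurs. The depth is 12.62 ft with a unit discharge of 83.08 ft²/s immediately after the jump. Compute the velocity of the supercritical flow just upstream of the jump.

V₁ = 36.44 ft/s

V₂ = q/y₂ = 83.08/12.62 = 6.583 ft/s; Fr₂ = V₂/√(g·y₂) = 0.3266.
The Bélanger relation is symmetric: y₁/y₂ = ½[√(1 + 8Fr₂²) − 1] = ½[√1.8532 − 1] = 0.1807.
y₁ = 0.1807 × 12.62 = 2.280 ft.
V₁ = q/y₁ = 83.08/2.280 = 36.44 ft/s.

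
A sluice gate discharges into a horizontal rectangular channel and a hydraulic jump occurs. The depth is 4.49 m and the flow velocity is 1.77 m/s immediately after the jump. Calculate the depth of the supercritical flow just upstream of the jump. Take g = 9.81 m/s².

Fr₂ = V₂/√(g·y₂) = 1.77/√(9.81×4.49) = 0.267.
From the momentum equation (using Fr₂), y₁/y₂ = ½[√(1 + 8Fr₂²) − 1] = ½[√1.569 − 1] = 0.126.
y₁ = 0.126 × 4.49 = 0.567 m.

y₁ = 0.567 m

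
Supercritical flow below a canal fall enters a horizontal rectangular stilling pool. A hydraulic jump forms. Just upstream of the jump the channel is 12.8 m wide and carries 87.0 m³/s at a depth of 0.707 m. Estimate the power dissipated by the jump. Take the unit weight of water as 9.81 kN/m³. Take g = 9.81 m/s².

P = 1613 kW

q = Q/b = 87.0/12.8 = 6.80 m²/s; V₁ = q/y₁ = 9.61 m/s. Fr₁ = V₁/√(g·y₁) = 3.65.
Bélanger equation: y₂/y₁ = ½[√(1 + 8Fr₁²) − 1] = ½[√107.6 − 1] = 4.69.
y₂ = 4.69 × 0.707 = 3.31 m.
Head loss: ΔE = (y₂ − y₁)³/(4y₁y₂) = (3.31 − 0.707)³/(4×0.707×3.31) = 17.7/9.37 = 1.89 m.
P = γ·Q·ΔE = 9.81 × 87.0 × 1.89 = 1613 kW.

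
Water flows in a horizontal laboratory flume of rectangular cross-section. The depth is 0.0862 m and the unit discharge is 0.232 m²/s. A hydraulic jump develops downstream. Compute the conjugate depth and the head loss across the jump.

y₂ = 0.316 m; ΔE = 0.112 m

V₁ = q/y₁ = 0.232/0.0862 = 2.69 m/s. Fr₁ = V₁/√(g·y₁) = 2.69/√(9.81×0.0862) = 2.93.
From the momentum equation for a rectangular channel, y₂/y₁ = ½[√(1 + 8Fr₁²) − 1] = ½[√69.53 − 1] = 3.67.
y₂ = 3.67 × 0.0862 = 0.316 m.
Head loss: ΔE = (y₂ − y₁)³/(4y₁y₂) = (0.316 − 0.0862)³/(4×0.0862×0.316) = 0.0122/0.109 = 0.112 m.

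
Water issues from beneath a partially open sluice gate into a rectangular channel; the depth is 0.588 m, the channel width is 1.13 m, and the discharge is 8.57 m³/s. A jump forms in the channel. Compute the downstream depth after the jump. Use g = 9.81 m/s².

y₂ = 4.18 m

q = Q/b = 8.57/1.13 = 7.58 m²/s; V₁ = q/y₁ = 12.9 m/s. Fr₁ = V₁/√(g·y₁) = 5.37.
By Bélanger, y₂/y₁ = ½[√(1 + 8Fr₁²) − 1] = ½[√231.7 − 1] = 7.11.
y₂ = 7.11 × 0.588 = 4.18 m.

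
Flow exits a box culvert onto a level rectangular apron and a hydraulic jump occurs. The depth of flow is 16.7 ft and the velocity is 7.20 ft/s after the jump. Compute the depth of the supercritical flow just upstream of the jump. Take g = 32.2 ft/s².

y₁ = 2.76 ft

Fr₂ = V₂/√(g·y₂) = 7.20/√(32.2×16.7) = 0.310.
The Bélanger relation is symmetric: y₁/y₂ = ½[√(1 + 8Fr₂²) − 1] = ½[√1.771 − 1] = 0.165.
y₁ = 0.165 × 16.7 = 2.76 ft.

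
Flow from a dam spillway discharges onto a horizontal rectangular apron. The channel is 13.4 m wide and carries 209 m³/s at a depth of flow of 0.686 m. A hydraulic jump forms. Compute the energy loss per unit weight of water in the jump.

ΔE = 18.7 m

q = Q/b = 209/13.4 = 15.6 m²/s; V₁ = q/y₁ = 22.7 m/s. Fr₁ = V₁/√(g·y₁) = 8.76.
Conjugate-depth relation: y₂/y₁ = ½[√(1 + 8Fr₁²) − 1] = ½[√615.5 − 1] = 11.9.
y₂ = 11.9 × 0.686 = 8.17 m.
V₂ = q/y₂ = 15.6/8.17 = 1.91 m/s. E₁ = y₁ + V₁²/2g = 27.0 m; E₂ = y₂ + V₂²/2g = 8.35 m. ΔE = E₁ − E₂ = 18.7 m.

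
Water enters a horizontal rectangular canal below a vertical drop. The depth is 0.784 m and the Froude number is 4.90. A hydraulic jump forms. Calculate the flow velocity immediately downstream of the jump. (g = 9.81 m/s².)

Fr₁ = 4.90 (given).
Sequent-depth ratio: y₂/y₁ = ½[√(1 + 8Fr₁²) − 1] = ½[√193.1 − 1] = 6.45.
y₂ = 6.45 × 0.784 = 5.05 m.
V₁ = Fr₁·√(g·y₁) = 4.90×√(9.81×0.784) = 13.6 m/s; q = V₁·y₁ = 10.7 m²/s.
V₂ = q/y₂ = 10.7/5.05 = 2.11 m/s.

V₂ = 2.11 m/s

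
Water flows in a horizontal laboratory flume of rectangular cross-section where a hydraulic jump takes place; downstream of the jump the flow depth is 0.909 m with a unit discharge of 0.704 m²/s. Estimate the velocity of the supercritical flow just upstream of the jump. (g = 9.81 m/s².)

V₂ = q/y₂ = 0.704/0.909 = 0.774 m/s; Fr₂ = V₂/√(g·y₂) = 0.259.
The Bélanger relation is symmetric: y₁/y₂ = ½[√(1 + 8Fr₂²) − 1] = ½[√1.538 − 1] = 0.120.
y₁ = 0.120 × 0.909 = 0.109 m.
V₁ = q/y₁ = 0.704/0.109 = 6.45 m/s.

V₁ = 6.45 m/s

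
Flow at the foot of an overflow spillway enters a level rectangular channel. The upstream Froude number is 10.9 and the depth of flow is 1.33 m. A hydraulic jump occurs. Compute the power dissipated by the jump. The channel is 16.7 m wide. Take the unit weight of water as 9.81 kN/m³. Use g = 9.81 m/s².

Fr₁ = 10.9 (given).
Bélanger equation: y₂/y₁ = ½[√(1 + 8Fr₁²) − 1] = ½[√951.5 − 1] = 14.9.
y₂ = 14.9 × 1.33 = 19.8 m.
Head loss: ΔE = (y₂ − y₁)³/(4y₁y₂) = (19.8 − 1.33)³/(4×1.33×19.8) = 6350/106 = 60.1 m.
V₁ = Fr₁·√(g·y₁) = 10.9×√(9.81×1.33) = 39.4 m/s; q = V₁·y₁ = 52.4 m²/s. Q = q·b = 52.4 × 16.7 = 874 m³/s. P = γ·Q·ΔE = 9.81 × 874 × 60.1 = 515894 kW.

P = 515894 kW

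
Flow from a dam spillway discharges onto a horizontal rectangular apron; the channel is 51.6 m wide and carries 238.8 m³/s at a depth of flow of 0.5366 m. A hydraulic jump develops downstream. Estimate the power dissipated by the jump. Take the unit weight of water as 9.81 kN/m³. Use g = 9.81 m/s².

q = Q/b = 238.8/51.6 = 4.628 m²/s; V₁ = q/y₁ = 8.625 m/s. Fr₁ = V₁/√(g·y₁) = 3.759.
By Bélanger, y₂/y₁ = ½[√(1 + 8Fr₁²) − 1] = ½[√114.04 − 1] = 4.840.
y₂ = 4.840 × 0.5366 = 2.597 m.
V₂ = q/y₂ = 4.628/2.597 = 1.782 m/s. E₁ = y₁ + V₁²/2g = 4.328 m; E₂ = y₂ + V₂²/2g = 2.759 m. ΔE = E₁ − E₂ = 1.569 m.
P = γ·Q·ΔE = 9.81 × 238.8 × 1.569 = 3676 kW.

P = 3676 kW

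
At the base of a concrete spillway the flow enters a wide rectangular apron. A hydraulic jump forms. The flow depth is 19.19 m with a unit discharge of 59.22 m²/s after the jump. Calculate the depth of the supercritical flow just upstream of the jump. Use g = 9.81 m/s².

V₂ = q/y₂ = 59.22/19.19 = 3.086 m/s; Fr₂ = V₂/√(g·y₂) = 0.2249.
Applying the sequent-depth relation in reverse, y₁/y₂ = ½[√(1 + 8Fr₂²) − 1] = ½[√1.4047 − 1] = 0.09260.
y₁ = 0.09260 × 19.19 = 1.777 m.

y₁ = 1.777 m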